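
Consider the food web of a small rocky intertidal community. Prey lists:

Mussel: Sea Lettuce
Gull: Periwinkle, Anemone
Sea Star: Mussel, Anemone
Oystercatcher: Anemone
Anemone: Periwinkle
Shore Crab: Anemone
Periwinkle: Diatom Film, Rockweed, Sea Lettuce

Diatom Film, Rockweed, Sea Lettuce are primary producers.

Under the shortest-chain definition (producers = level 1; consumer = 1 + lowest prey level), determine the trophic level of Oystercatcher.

Diatom Film is a producer → level 1.
Periwinkle eats Diatom Film → level 2.
Anemone eats Periwinkle → level 3.
Oystercatcher eats Anemone → level 4.
No prey of Oystercatcher is below level 3, so 4 is the minimum.

Trophic level 4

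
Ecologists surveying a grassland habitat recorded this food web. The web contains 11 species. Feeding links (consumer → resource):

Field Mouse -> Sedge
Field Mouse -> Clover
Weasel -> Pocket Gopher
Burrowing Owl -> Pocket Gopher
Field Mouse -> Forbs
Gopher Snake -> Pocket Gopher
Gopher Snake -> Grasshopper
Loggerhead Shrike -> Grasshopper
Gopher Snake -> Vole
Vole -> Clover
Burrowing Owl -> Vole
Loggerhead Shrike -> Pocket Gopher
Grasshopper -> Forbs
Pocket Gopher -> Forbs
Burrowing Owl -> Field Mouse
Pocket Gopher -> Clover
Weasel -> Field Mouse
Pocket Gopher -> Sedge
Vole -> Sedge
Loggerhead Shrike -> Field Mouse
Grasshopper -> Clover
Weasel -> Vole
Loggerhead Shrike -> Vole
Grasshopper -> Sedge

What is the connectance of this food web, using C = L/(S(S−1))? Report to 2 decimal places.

The web has S = 11 species and L = 24 feeding links.
C = L / (S(S−1)) = 24 / 110 = 0.2182 ≈ 0.22.

C = 0.22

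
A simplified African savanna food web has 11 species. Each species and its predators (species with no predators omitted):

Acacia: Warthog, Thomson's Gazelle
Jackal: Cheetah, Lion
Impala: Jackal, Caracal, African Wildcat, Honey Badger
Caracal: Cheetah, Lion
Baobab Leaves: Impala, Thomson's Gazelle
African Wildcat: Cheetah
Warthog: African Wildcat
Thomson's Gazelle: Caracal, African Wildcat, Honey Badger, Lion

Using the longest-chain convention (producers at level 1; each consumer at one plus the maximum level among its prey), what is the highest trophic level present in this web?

4

Producers (level 1): Baobab Leaves, Acacia.
Baobab Leaves → Impala → Jackal → Cheetah gives Cheetah level 4.
No species has a prey at level 4, so no species reaches level 5.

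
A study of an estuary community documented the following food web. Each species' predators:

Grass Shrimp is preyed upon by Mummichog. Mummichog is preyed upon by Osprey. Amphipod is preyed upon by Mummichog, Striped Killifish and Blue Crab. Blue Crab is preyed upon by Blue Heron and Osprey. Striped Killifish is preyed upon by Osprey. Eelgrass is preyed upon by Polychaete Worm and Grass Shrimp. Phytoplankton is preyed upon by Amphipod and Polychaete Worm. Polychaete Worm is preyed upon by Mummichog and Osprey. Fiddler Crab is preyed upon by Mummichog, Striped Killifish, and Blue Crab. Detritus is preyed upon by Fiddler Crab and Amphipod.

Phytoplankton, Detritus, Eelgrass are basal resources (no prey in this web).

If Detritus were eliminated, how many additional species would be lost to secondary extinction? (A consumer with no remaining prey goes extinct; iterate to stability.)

Remove Detritus.
Round 1: Fiddler Crab (all prey gone) → extinct.
No further losses. Total secondary extinctions: 1.

1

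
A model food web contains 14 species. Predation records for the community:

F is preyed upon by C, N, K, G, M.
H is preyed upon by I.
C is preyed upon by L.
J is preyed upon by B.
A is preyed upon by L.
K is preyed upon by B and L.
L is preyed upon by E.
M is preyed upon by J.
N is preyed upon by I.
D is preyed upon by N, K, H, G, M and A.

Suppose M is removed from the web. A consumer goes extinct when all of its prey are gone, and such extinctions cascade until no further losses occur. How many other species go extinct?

Remove M.
Round 1: J (all prey gone) → extinct.
No further losses. Total secondary extinctions: 1.

1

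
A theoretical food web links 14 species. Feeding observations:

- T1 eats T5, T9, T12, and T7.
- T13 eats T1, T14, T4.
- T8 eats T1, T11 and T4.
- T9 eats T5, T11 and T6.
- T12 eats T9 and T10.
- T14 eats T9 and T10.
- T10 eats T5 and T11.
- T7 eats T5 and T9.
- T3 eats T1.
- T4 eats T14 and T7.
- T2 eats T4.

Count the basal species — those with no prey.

Basal species (no prey listed): T11, T5, T6.
Count: 3.

3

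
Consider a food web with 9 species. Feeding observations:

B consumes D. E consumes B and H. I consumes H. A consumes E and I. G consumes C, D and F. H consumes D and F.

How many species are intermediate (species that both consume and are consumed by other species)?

4

Intermediate species (has both prey and predators): B, H, E, I.
Count: 4.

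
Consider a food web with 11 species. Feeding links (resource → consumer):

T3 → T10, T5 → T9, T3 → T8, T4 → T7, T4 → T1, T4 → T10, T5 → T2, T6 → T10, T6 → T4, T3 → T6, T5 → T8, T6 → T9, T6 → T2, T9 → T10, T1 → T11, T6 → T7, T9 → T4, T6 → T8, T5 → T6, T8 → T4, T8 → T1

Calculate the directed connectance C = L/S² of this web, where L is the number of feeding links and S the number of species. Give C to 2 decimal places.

C = 0.17

The web has S = 11 species and L = 21 feeding links.
C = L / S² = 21 / 121 = 0.1736 ≈ 0.17.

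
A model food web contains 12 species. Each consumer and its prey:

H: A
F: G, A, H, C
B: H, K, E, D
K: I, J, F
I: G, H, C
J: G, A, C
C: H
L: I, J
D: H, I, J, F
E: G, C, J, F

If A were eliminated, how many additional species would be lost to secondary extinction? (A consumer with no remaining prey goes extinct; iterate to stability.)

Remove A.
Round 1: H (all prey gone) → extinct.
Round 2: C (all prey gone) → extinct.
No further losses. Total secondary extinctions: 2.

2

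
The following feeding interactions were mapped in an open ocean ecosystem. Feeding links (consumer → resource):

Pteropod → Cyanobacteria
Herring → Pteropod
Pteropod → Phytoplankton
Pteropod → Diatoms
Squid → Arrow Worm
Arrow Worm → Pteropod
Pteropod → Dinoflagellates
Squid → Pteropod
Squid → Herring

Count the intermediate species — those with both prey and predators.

Intermediate species (has both prey and predators): Pteropod, Herring, Arrow Worm.
Count: 3.

3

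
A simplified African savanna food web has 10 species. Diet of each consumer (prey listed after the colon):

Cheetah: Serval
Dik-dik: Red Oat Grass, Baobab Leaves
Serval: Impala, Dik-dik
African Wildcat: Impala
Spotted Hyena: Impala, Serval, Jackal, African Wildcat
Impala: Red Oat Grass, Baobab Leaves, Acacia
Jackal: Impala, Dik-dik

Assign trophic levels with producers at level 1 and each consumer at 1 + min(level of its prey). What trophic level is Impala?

Red Oat Grass is a producer → level 1.
Impala eats Red Oat Grass → level 2.

Trophic level 2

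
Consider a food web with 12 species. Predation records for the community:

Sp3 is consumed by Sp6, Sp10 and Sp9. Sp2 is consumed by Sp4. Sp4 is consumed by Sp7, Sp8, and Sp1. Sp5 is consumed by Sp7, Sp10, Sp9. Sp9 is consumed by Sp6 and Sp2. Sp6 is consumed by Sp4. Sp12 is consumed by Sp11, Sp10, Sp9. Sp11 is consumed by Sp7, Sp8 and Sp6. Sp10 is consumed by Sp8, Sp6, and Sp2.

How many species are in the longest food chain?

5 species

One longest chain: Sp3 → Sp9 → Sp2 → Sp4 → Sp1.
It has 5 species and 4 links.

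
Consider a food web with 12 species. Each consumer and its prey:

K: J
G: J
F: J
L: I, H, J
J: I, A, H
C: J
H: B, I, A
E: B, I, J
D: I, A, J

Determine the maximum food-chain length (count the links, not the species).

3 links

One longest chain: B → H → J → K.
It has 4 species and 3 links.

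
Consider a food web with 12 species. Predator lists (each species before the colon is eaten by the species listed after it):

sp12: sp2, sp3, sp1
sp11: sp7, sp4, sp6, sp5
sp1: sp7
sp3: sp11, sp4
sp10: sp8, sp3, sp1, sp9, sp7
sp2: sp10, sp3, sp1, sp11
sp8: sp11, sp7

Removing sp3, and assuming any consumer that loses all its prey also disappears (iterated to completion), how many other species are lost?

Remove sp3.
Every predator of it retains at least one other prey: sp11 still has sp2, sp8; sp4 still has sp11.
No consumer loses all prey, so no secondary extinctions occur.

0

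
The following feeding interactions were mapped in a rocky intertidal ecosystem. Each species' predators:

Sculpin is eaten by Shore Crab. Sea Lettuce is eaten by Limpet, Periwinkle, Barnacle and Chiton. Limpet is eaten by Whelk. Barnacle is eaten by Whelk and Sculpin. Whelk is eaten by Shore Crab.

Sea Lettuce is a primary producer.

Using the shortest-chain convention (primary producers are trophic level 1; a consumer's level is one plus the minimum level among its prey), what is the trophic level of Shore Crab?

Sea Lettuce is a producer → level 1.
Barnacle eats Sea Lettuce → level 2.
Whelk eats Barnacle → level 3.
Shore Crab eats Whelk → level 4.
No prey of Shore Crab is below level 3, so 4 is the minimum.

Trophic level 4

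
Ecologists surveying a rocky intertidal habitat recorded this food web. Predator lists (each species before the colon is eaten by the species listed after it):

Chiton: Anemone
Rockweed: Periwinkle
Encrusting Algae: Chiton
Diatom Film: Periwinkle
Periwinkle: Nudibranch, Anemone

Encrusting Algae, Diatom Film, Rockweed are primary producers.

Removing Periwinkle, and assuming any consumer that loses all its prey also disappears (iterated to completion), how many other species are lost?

Remove Periwinkle.
Round 1: Nudibranch (all prey gone) → extinct.
No further losses. Total secondary extinctions: 1.

1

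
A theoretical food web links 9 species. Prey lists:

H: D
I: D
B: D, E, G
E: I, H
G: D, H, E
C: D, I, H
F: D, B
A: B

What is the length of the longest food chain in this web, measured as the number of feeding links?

5 links

One longest chain: D → I → E → G → B → F.
It has 6 species and 5 links.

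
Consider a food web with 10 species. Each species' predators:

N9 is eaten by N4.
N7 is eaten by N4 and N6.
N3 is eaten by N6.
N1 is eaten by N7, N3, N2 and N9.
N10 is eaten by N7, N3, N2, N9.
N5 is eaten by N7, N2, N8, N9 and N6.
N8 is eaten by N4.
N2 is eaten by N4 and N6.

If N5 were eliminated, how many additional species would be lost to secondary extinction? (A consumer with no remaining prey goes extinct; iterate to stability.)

1

Remove N5.
Round 1: N8 (all prey gone) → extinct.
No further losses. Total secondary extinctions: 1.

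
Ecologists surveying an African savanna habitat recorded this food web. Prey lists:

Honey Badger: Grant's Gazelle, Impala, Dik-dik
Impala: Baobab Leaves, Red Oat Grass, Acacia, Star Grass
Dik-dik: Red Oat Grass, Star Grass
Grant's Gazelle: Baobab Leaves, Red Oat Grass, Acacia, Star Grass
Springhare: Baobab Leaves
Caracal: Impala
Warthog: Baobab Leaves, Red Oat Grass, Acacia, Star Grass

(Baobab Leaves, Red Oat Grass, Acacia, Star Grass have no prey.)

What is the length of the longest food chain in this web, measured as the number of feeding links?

2 links

One longest chain: Red Oat Grass → Dik-dik → Honey Badger.
It has 3 species and 2 links.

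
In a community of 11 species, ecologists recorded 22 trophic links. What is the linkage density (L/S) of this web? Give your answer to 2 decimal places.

L/S = 2.00

There are L = 22 links among S = 11 species.
L/S = 22/11 = 2.0000 ≈ 2.00.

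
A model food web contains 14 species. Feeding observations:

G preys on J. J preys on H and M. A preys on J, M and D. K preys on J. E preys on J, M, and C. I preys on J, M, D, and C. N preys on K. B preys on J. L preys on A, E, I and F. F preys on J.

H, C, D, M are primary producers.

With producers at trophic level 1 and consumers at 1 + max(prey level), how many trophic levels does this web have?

Producers (level 1): H, C, D, M.
H → J → I → L gives L level 4.
No species has a prey at level 4, so no species reaches level 5.

4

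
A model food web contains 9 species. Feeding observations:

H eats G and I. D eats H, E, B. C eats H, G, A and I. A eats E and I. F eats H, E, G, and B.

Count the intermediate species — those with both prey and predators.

Intermediate species (has both prey and predators): H, A.
Count: 2.

2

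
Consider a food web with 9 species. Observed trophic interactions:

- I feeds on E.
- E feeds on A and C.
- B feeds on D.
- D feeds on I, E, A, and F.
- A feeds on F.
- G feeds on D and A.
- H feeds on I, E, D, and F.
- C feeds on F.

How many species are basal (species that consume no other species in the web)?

Basal species (no prey listed): F.
Count: 1.

1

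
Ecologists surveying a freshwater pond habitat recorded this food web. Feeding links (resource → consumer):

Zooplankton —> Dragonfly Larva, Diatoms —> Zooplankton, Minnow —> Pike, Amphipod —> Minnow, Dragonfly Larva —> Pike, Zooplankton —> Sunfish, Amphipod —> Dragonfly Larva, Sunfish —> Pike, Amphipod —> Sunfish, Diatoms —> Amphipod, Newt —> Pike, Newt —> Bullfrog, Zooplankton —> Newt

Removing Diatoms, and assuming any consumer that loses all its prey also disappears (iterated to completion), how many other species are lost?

Remove Diatoms.
Round 1: Zooplankton (all prey gone), Amphipod (all prey gone) → extinct.
Round 2: Dragonfly Larva (all prey gone), Minnow (all prey gone), Newt (all prey gone), Sunfish (all prey gone) → extinct.
Round 3: Pike (all prey gone), Bullfrog (all prey gone) → extinct.
No further losses. Total secondary extinctions: 8.

8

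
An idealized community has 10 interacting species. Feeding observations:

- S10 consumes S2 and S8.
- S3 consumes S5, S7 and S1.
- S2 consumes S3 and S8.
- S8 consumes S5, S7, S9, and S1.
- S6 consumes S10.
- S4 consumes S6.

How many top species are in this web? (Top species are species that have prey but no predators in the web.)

1

Top species (has prey, but nothing eats it): S4.
Count: 1.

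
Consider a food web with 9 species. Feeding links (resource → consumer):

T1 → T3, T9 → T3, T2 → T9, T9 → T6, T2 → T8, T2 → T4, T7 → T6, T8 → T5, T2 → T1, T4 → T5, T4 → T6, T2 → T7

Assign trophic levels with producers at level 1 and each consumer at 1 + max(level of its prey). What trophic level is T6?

Trophic level 3

T2 is a producer → level 1.
T9 eats T2 → level 2.
T6 eats T9 (level 2); other prey at levels: T7 2, T4 2 → level 3.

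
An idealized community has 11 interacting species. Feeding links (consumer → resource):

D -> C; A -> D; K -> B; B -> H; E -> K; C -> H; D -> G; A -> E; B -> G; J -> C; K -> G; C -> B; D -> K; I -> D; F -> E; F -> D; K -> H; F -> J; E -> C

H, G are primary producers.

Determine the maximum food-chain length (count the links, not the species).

One longest chain: H → B → C → D → I.
It has 5 species and 4 links.

4 links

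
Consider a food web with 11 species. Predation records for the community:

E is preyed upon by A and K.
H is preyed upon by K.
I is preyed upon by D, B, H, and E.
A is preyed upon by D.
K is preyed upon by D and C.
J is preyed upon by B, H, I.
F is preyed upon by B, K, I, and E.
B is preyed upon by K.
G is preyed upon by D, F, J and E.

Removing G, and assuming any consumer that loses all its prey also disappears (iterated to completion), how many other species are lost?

10

Remove G.
Round 1: J (all prey gone), F (all prey gone) → extinct.
Round 2: I (all prey gone) → extinct.
Round 3: B (all prey gone), H (all prey gone), E (all prey gone) → extinct.
Round 4: A (all prey gone), K (all prey gone) → extinct.
Round 5: D (all prey gone), C (all prey gone) → extinct.
No further losses. Total secondary extinctions: 10.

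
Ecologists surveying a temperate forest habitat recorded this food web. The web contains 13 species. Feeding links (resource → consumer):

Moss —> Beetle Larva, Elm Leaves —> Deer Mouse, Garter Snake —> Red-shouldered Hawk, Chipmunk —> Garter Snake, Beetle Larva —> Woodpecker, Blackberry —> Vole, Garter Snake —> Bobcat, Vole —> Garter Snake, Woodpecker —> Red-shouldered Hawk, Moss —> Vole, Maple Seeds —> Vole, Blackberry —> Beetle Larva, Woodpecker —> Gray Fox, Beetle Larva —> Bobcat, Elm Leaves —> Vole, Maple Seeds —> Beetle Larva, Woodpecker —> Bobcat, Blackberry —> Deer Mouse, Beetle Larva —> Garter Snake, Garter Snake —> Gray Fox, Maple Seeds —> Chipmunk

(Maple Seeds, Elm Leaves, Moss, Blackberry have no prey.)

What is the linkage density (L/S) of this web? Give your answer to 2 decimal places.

L/S = 1.62

There are L = 21 links among S = 13 species.
L/S = 21/13 = 1.6154 ≈ 1.62.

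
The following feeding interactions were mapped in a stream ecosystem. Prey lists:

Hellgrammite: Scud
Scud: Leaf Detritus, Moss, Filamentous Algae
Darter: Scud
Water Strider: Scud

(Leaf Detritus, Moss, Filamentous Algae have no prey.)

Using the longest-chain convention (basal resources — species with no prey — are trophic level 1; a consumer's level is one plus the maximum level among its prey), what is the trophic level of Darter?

Trophic level 3

Leaf Detritus has no prey (basal) → level 1.
Scud eats Leaf Detritus (level 1); other prey at levels: Moss 1, Filamentous Algae 1 → level 2.
Darter eats Scud → level 3.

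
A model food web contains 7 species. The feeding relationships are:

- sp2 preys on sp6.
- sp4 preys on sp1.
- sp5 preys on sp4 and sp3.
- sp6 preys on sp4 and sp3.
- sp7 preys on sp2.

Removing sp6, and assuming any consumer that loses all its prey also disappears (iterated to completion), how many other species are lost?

2

Remove sp6.
Round 1: sp2 (all prey gone) → extinct.
Round 2: sp7 (all prey gone) → extinct.
No further losses. Total secondary extinctions: 2.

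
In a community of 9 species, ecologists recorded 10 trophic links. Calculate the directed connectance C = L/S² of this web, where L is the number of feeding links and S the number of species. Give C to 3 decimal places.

C = 0.123

The web has S = 9 species and L = 10 feeding links.
C = L / S² = 10 / 81 = 0.1235 ≈ 0.123.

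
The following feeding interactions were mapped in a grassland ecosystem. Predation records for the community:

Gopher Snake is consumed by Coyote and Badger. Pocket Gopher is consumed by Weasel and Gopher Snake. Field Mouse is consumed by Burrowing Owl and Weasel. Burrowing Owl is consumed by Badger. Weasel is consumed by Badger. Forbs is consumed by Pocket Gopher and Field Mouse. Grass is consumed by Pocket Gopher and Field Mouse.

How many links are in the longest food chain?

3 links

One longest chain: Forbs → Field Mouse → Burrowing Owl → Badger.
It has 4 species and 3 links.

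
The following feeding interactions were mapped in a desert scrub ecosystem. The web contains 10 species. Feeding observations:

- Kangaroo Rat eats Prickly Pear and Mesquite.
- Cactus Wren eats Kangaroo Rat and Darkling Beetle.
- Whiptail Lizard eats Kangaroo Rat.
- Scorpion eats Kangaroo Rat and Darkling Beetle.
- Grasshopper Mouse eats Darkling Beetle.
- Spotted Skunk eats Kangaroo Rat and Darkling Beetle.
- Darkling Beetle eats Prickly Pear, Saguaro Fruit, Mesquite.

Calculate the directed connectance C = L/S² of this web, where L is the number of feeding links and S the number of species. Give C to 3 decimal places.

C = 0.130

The web has S = 10 species and L = 13 feeding links.
C = L / S² = 13 / 100 = 0.1300 ≈ 0.130.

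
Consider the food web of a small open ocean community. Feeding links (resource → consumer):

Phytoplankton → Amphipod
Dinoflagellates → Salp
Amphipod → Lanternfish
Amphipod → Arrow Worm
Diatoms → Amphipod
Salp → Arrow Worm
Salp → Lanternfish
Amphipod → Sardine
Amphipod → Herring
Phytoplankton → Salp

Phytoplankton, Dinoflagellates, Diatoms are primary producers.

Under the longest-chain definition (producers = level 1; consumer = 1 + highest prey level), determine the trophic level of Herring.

Trophic level 3

Phytoplankton is a producer → level 1.
Amphipod eats Phytoplankton (level 1); other prey at levels: Diatoms 1 → level 2.
Herring eats Amphipod → level 3.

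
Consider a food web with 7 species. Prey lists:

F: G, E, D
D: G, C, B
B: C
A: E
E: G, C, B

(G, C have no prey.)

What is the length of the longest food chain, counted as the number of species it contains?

One longest chain: C → B → E → F.
It has 4 species and 3 links.

4 species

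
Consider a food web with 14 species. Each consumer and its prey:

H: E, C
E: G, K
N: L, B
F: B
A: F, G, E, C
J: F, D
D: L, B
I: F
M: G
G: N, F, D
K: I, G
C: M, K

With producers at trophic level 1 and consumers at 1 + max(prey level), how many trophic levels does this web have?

6

Producers (level 1): L, B.
B → F → I → K → E → A gives A level 6.
No species has a prey at level 6, so no species reaches level 7.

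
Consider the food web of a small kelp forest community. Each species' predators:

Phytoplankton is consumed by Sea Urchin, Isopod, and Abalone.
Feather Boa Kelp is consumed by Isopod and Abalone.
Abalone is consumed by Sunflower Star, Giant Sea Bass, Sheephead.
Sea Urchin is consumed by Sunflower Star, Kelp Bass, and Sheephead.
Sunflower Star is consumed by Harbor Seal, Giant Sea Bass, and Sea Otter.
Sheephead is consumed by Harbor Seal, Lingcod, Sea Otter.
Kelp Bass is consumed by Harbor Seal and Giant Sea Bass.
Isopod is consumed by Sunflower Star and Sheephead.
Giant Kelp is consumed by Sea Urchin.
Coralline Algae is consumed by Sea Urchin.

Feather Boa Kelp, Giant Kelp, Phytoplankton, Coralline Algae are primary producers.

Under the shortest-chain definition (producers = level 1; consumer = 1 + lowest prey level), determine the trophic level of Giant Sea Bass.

Trophic level 3

Feather Boa Kelp is a producer → level 1.
Abalone eats Feather Boa Kelp → level 2.
Giant Sea Bass eats Abalone → level 3.
No prey of Giant Sea Bass is below level 2, so 3 is the minimum.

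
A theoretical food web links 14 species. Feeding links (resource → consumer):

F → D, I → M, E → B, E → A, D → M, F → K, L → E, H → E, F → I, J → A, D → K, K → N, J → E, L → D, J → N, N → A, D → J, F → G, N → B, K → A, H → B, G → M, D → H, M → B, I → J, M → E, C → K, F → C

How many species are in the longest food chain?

5 species

One longest chain: L → D → H → E → B.
It has 5 species and 4 links.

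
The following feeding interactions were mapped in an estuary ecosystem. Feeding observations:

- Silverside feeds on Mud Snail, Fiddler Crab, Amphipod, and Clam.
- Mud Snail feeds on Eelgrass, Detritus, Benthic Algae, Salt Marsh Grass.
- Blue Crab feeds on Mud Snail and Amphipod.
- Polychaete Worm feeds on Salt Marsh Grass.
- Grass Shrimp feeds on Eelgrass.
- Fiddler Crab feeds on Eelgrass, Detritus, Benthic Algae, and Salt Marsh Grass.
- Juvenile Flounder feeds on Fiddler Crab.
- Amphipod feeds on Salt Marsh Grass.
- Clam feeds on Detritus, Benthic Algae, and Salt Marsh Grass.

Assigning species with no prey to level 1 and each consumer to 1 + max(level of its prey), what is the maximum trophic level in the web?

3

Basal resources (level 1): Eelgrass, Benthic Algae, Salt Marsh Grass, Detritus.
Eelgrass → Fiddler Crab → Silverside gives Silverside level 3.
No species has a prey at level 3, so no species reaches level 4.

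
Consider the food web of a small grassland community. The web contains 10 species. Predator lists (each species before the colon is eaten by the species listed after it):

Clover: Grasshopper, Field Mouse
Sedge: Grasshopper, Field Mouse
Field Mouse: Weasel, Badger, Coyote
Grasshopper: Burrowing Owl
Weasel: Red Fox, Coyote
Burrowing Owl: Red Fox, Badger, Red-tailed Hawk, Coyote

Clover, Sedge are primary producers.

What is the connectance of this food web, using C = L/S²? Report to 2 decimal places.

The web has S = 10 species and L = 14 feeding links.
C = L / S² = 14 / 100 = 0.1400 ≈ 0.14.

C = 0.14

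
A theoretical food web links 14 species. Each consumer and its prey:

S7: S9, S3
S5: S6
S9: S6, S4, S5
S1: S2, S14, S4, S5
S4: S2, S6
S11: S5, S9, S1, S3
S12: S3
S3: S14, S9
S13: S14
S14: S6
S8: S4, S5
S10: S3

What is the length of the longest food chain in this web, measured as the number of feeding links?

4 links

One longest chain: S2 → S4 → S9 → S3 → S10.
It has 5 species and 4 links.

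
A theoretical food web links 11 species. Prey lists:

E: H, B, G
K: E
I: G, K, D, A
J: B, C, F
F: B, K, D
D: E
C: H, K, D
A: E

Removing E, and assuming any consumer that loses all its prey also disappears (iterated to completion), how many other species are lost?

Remove E.
Round 1: K (all prey gone), D (all prey gone), A (all prey gone) → extinct.
No further losses. Total secondary extinctions: 3.

3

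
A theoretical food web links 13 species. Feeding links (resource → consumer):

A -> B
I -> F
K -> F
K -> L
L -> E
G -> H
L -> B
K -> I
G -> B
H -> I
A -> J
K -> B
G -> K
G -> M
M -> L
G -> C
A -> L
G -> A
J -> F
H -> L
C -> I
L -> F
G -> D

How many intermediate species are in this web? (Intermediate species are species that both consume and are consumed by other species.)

Intermediate species (has both prey and predators): A, M, H, C, K, J, I, L.
Count: 8.

8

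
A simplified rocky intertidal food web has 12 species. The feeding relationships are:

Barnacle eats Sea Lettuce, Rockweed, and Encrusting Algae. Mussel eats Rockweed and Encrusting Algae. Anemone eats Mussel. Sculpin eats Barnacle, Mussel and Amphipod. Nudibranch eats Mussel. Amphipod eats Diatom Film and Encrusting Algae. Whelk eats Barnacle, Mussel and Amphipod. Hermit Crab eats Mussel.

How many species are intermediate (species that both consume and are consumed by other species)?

3

Intermediate species (has both prey and predators): Barnacle, Amphipod, Mussel.
Count: 3.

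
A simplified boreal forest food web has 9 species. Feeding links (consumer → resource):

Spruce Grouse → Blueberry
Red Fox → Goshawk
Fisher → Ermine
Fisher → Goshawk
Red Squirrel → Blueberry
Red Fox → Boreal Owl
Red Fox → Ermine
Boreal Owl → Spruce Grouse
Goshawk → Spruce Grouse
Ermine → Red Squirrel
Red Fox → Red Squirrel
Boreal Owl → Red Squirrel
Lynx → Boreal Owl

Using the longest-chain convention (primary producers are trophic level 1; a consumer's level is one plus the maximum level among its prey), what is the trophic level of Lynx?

Blueberry is a producer → level 1.
Red Squirrel eats Blueberry → level 2.
Boreal Owl eats Red Squirrel (level 2); other prey at levels: Spruce Grouse 2 → level 3.
Lynx eats Boreal Owl → level 4.

Trophic level 4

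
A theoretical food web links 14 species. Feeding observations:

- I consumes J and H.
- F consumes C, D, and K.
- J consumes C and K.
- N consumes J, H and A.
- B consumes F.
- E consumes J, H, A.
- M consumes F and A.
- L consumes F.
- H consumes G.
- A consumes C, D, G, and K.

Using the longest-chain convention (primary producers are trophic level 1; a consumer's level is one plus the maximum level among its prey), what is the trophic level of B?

Trophic level 3

K is a producer → level 1.
F eats K (level 1); other prey at levels: C 1, D 1 → level 2.
B eats F → level 3.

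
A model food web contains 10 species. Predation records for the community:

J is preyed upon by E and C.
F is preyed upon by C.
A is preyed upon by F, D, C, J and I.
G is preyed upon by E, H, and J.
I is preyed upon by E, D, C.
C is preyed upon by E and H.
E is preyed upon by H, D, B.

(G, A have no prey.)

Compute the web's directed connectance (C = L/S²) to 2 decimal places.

C = 0.19

The web has S = 10 species and L = 19 feeding links.
C = L / S² = 19 / 100 = 0.1900 ≈ 0.19.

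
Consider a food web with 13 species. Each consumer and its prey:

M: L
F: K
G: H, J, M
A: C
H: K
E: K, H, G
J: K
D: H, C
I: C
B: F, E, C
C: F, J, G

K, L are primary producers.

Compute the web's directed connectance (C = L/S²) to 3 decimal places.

C = 0.118

The web has S = 13 species and L = 20 feeding links.
C = L / S² = 20 / 169 = 0.1183 ≈ 0.118.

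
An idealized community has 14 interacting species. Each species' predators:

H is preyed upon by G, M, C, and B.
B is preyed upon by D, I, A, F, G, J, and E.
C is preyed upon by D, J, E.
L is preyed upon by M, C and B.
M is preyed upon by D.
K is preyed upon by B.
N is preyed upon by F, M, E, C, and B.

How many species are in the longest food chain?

3 species

One longest chain: K → B → F.
It has 3 species and 2 links.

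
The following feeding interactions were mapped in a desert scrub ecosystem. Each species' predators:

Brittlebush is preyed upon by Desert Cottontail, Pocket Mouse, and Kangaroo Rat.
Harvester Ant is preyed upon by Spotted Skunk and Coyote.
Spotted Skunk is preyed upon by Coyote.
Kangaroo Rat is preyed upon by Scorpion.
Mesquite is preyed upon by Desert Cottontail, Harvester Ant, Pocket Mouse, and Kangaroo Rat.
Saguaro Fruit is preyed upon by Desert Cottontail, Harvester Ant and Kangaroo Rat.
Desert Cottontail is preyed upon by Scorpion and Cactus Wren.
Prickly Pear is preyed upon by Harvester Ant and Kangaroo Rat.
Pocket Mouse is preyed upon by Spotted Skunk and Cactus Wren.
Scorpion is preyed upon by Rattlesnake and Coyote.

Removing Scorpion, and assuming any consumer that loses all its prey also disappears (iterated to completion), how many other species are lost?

1

Remove Scorpion.
Round 1: Rattlesnake (all prey gone) → extinct.
No further losses. Total secondary extinctions: 1.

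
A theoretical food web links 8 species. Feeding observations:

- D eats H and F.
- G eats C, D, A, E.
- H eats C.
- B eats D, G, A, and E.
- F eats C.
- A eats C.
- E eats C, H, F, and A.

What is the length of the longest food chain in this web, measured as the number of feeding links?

One longest chain: C → A → E → G → B.
It has 5 species and 4 links.

4 links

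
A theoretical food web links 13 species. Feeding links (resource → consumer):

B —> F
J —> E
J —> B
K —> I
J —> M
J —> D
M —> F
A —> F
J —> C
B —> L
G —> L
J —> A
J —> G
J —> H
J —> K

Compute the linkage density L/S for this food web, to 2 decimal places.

L/S = 1.15

There are L = 15 links among S = 13 species.
L/S = 15/13 = 1.1538 ≈ 1.15.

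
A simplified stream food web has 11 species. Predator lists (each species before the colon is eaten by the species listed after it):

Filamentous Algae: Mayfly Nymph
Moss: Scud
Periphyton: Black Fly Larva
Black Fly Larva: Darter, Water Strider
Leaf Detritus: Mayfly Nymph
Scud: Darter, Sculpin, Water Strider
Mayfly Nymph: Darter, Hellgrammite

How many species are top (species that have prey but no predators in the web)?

Top species (has prey, but nothing eats it): Darter, Sculpin, Hellgrammite, Water Strider.
Count: 4.

4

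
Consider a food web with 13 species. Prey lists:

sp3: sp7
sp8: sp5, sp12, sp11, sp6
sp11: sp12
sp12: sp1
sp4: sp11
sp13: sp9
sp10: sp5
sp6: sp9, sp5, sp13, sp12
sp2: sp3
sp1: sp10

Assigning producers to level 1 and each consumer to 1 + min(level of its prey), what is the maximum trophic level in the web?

6

Producers (level 1): sp7, sp9, sp5.
Following each consumer down to its lowest-level prey: sp5 → sp10 → sp1 → sp12 → sp11 → sp4 (levels 1 through 6).
All prey of sp4 (sp11 5) are at level 5 or above, so sp4 is at level 1 + 5 = 6.
Every consumer has at least one prey at level 5 or below, so none exceeds level 6.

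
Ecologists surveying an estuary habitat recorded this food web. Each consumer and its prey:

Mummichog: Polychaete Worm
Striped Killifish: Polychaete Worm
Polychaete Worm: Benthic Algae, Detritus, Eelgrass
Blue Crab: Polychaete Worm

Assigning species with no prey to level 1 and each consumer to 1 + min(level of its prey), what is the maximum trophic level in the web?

3

Basal resources (level 1): Benthic Algae, Detritus, Eelgrass.
Following each consumer down to its lowest-level prey: Benthic Algae → Polychaete Worm → Mummichog (levels 1 through 3).
All prey of Mummichog (Polychaete Worm 2) are at level 2 or above, so Mummichog is at level 1 + 2 = 3.
Every consumer has at least one prey at level 2 or below, so none exceeds level 3.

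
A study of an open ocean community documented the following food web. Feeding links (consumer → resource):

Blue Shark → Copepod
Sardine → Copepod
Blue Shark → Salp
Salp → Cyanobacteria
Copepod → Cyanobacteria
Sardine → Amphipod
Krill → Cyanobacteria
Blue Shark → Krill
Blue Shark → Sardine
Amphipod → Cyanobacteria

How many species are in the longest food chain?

One longest chain: Cyanobacteria → Amphipod → Sardine → Blue Shark.
It has 4 species and 3 links.

4 species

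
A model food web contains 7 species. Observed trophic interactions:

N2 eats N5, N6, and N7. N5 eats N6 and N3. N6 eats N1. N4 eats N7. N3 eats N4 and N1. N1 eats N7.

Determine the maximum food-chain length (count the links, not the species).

4 links

One longest chain: N7 → N4 → N3 → N5 → N2.
It has 5 species and 4 links.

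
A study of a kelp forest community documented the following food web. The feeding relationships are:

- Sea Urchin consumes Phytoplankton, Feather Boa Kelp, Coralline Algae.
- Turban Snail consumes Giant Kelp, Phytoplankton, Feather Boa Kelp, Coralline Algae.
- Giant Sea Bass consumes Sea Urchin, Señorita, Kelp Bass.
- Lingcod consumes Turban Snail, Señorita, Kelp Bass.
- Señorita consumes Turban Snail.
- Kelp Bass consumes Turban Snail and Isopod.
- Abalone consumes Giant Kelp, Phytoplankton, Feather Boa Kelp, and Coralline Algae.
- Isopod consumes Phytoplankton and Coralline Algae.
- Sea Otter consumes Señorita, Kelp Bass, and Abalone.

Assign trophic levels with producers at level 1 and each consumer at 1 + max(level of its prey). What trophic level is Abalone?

Phytoplankton is a producer → level 1.
Abalone eats Phytoplankton (level 1); other prey at levels: Feather Boa Kelp 1, Giant Kelp 1, Coralline Algae 1 → level 2.

Trophic level 2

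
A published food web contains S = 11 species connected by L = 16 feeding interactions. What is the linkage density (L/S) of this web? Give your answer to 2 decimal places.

L/S = 1.45

There are L = 16 links among S = 11 species.
L/S = 16/11 = 1.4545 ≈ 1.45.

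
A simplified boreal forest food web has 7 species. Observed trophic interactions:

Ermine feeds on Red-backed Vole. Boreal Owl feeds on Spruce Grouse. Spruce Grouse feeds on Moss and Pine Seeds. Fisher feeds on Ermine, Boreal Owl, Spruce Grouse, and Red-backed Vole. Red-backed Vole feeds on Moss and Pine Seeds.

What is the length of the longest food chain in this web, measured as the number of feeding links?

3 links

One longest chain: Moss → Spruce Grouse → Boreal Owl → Fisher.
It has 4 species and 3 links.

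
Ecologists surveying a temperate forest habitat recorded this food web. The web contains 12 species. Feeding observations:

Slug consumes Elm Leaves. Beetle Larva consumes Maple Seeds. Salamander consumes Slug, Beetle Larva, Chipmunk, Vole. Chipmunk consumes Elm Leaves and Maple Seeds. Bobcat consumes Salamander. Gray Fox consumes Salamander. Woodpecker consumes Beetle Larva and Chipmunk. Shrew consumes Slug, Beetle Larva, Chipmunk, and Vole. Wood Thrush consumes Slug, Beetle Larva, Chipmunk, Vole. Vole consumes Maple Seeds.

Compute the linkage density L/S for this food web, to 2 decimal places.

There are L = 21 links among S = 12 species.
L/S = 21/12 = 1.7500 ≈ 1.75.

L/S = 1.75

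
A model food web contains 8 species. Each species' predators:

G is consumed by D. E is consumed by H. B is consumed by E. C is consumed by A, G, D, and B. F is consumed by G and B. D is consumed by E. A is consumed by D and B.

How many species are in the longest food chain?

One longest chain: C → A → B → E → H.
It has 5 species and 4 links.

5 species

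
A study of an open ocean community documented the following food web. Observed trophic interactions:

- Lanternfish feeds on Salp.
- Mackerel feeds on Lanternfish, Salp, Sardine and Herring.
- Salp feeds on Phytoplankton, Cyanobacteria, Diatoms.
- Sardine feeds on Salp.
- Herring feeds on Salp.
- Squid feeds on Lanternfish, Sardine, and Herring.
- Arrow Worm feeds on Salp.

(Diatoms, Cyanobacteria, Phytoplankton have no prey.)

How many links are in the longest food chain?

3 links

One longest chain: Diatoms → Salp → Sardine → Mackerel.
It has 4 species and 3 links.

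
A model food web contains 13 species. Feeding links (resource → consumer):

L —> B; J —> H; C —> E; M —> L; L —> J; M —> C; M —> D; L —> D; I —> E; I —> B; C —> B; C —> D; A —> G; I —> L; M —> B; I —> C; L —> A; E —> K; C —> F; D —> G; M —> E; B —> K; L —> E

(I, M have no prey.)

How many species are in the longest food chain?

One longest chain: I → L → J → H.
It has 4 species and 3 links.

4 species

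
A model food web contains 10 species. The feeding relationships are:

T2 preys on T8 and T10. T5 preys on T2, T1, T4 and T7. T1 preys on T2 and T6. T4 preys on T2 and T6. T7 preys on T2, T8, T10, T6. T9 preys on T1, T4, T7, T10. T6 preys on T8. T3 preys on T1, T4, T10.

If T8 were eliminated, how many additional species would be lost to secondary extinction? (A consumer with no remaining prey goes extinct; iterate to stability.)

1

Remove T8.
Round 1: T6 (all prey gone) → extinct.
No further losses. Total secondary extinctions: 1.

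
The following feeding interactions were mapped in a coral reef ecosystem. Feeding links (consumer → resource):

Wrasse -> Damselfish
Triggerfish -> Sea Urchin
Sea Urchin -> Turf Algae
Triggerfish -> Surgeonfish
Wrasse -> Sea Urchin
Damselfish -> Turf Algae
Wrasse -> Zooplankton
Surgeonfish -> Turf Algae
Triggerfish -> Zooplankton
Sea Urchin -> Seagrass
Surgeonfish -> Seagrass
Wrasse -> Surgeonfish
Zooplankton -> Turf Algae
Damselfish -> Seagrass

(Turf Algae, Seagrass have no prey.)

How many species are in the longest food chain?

One longest chain: Turf Algae → Zooplankton → Triggerfish.
It has 3 species and 2 links.

3 species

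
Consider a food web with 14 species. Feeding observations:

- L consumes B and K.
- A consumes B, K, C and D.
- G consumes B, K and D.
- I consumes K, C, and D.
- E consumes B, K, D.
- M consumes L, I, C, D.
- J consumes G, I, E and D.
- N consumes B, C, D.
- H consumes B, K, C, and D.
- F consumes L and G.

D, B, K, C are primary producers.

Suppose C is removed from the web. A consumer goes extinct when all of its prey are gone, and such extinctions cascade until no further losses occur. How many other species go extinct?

Remove C.
Every predator of it retains at least one other prey: A still has D, B, K; H still has D, B, K; I still has D, K; N still has D, B; M still has D, L, I.
No consumer loses all prey, so no secondary extinctions occur.

0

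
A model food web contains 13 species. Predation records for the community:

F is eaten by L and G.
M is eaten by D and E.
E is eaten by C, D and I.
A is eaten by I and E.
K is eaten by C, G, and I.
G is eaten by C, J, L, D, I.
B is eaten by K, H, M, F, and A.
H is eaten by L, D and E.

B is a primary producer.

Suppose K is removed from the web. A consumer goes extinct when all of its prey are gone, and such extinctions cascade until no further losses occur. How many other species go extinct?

0

Remove K.
Every predator of it retains at least one other prey: G still has F; C still has E, G; I still has A, E, G.
No consumer loses all prey, so no secondary extinctions occur.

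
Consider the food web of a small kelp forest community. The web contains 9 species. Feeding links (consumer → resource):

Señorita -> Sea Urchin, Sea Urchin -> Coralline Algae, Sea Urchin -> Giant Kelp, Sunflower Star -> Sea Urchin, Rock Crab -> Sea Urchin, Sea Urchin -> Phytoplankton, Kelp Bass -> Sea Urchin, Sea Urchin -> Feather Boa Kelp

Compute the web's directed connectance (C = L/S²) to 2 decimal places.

C = 0.10

The web has S = 9 species and L = 8 feeding links.
C = L / S² = 8 / 81 = 0.0988 ≈ 0.10.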